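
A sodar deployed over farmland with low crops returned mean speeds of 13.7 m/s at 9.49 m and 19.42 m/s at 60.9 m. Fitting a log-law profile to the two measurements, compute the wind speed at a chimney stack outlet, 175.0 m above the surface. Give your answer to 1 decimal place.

22.7 m/s

Log law: V ∝ ln(z/z₀). From the pair, with r = V₁/V₂ = 0.70546,
ln z₀ = (ln z₁ − r·ln z₂)/(1 − r) = (2.2502 − 0.70546×4.1092)/0.29454 = -2.2022 → z₀ = 0.1106 m
V₃ = V₁ · ln(z₃/z₀)/ln(z₁/z₀) = 13.7 × 7.3670/4.4525 = 22.6679 m/s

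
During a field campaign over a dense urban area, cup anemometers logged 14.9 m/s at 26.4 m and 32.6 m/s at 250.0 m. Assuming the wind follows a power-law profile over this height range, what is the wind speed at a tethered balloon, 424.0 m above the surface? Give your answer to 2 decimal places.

First find α: α = ln(V₂/V₁)/ln(z₂/z₁) = ln(32.6/14.9)/ln(250.0/26.4) = 0.78295/2.24810 = 0.3483
Extrapolate from 250.0 m to 424.0 m: V₃ = 32.6 × (424.0/250.0)^0.3483 = 32.6 × 1.2020 = 39.1850 m/s

39.19 m/s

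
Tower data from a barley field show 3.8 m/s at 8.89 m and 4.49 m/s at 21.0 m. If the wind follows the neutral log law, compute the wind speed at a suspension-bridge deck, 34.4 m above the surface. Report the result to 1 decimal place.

Log law: V ∝ ln(z/z₀). From the pair, with r = V₁/V₂ = 0.84633,
ln z₀ = (ln z₁ − r·ln z₂)/(1 − r) = (2.1849 − 0.84633×3.0445)/0.15367 = -2.5491 → z₀ = 0.07815 m
V₃ = V₁ · ln(z₃/z₀)/ln(z₁/z₀) = 3.8 × 6.0871/4.7340 = 4.8862 m/s

4.9 m/s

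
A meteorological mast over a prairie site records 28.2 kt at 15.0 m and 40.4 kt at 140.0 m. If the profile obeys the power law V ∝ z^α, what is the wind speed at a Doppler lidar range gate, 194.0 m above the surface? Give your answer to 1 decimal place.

42.6 kt

First find α: α = ln(V₂/V₁)/ln(z₂/z₁) = ln(40.4/28.2)/ln(140.0/15.0) = 0.35951/2.23359 = 0.1610
Extrapolate from 140.0 m to 194.0 m: V₃ = 40.4 × (194.0/140.0)^0.1610 = 40.4 × 1.0539 = 42.5779 kt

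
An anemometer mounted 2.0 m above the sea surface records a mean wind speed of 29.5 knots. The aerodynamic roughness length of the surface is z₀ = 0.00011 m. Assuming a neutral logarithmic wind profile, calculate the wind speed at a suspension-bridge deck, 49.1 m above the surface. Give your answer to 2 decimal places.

39.13 knots

Log law: V(z) ∝ ln(z/z₀), so V₂/V₁ = ln(z₂/z₀) / ln(z₁/z₀).
ln(49.1/0.00011) = 13.0089, ln(2.0/0.00011) = 9.8082
V₂ = 29.5 × 13.0089/9.8082 = 29.5 × 1.3263 = 39.1268 knots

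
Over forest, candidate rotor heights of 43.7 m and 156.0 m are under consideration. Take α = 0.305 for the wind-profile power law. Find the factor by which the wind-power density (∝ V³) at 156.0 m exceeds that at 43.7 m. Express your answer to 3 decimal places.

Speed ratio: V_B/V_A = (z_B/z_A)^α = (156.0/43.7)^0.305 = (3.5698)^0.305 = 1.47420
Power-density ratio: P_B/P_A = (V_B/V_A)³ = (1.47420)³ = 3.20382

3.204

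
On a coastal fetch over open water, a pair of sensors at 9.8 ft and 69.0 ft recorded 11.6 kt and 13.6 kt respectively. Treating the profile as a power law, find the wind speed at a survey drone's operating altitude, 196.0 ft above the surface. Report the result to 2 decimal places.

14.81 kt

First find α: α = ln(V₂/V₁)/ln(z₂/z₁) = ln(13.6/11.6)/ln(69.0/9.8) = 0.15906/1.95172 = 0.0815
Extrapolate from 69.0 ft to 196.0 ft: V₃ = 13.6 × (196.0/69.0)^0.0815 = 13.6 × 1.0888 = 14.8078 kt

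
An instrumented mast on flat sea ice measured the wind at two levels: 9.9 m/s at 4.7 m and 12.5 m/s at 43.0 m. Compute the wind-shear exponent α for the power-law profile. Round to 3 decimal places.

α ≈ 0.105

Power law: V₂/V₁ = (z₂/z₁)^α ⇒ α = ln(V₂/V₁) / ln(z₂/z₁)
α = ln(12.5/9.9) / ln(43.0/4.7) = ln(1.2626) / ln(9.1489)
  = 0.23319 / 2.21364 = 0.10534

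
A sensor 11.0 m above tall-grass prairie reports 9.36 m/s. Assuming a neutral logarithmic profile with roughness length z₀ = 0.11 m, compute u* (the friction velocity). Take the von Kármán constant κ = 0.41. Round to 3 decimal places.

Log law: V(z) = (u*/κ) · ln(z/z₀) ⇒ u* = κ · V / ln(z/z₀)
u* = 0.41 × 9.36 / ln(11.0/0.11) = 0.41 × 9.36 / 4.6052
   = 3.8376 / 4.6052 = 0.8333 m/s

u* ≈ 0.833 m/s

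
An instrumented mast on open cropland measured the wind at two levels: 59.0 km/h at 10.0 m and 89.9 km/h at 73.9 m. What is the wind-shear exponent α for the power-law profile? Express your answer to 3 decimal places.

α ≈ 0.211

Power law: V₂/V₁ = (z₂/z₁)^α ⇒ α = ln(V₂/V₁) / ln(z₂/z₁)
α = ln(89.9/59.0) / ln(73.9/10.0) = ln(1.5237) / ln(7.3900)
  = 0.42116 / 2.00013 = 0.21057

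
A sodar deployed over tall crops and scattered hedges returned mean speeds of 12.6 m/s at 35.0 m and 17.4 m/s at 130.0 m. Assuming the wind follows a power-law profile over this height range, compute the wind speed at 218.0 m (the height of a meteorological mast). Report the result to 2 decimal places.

19.76 m/s

First find α: α = ln(V₂/V₁)/ln(z₂/z₁) = ln(17.4/12.6)/ln(130.0/35.0) = 0.32277/1.31219 = 0.2460
Extrapolate from 130.0 m to 218.0 m: V₃ = 17.4 × (218.0/130.0)^0.2460 = 17.4 × 1.1356 = 19.7595 m/s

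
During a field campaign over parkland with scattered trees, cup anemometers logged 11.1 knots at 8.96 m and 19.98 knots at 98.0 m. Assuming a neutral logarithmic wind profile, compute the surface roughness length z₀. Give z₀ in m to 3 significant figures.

z₀ ≈ 0.450 m

Log law: V(z) ∝ ln(z/z₀). With r = V₁/V₂ = 11.1/19.98 = 0.55556,
r · ln(z₂/z₀) = ln(z₁/z₀) ⇒ ln z₀ = (ln z₁ − r·ln z₂)/(1 − r)
ln z₀ = (2.19277 − 0.55556×4.58497) / 0.44444 = -0.7975
z₀ = exp(-0.7975) = 0.4505 m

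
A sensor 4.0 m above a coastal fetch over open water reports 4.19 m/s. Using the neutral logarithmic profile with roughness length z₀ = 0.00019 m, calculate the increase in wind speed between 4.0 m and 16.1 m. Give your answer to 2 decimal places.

0.59 m/s

Log law: V₂ = V₁ · ln(z₂/z₀)/ln(z₁/z₀) = 4.19 × 11.3473/9.9548 = 4.7761 m/s
ΔV = 4.7761 − 4.19 = 0.5861 m/s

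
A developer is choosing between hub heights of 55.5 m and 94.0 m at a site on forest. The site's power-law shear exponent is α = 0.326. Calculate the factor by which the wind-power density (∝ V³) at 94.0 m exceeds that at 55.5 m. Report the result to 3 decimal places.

1.674

Speed ratio: V_B/V_A = (z_B/z_A)^α = (94.0/55.5)^0.326 = (1.6937)^0.326 = 1.18741
Power-density ratio: P_B/P_A = (V_B/V_A)³ = (1.18741)³ = 1.67417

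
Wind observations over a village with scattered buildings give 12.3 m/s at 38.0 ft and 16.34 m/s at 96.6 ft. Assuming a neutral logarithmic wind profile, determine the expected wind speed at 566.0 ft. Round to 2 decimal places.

24.00 m/s

Log law: V ∝ ln(z/z₀). From the pair, with r = V₁/V₂ = 0.75275,
ln z₀ = (ln z₁ − r·ln z₂)/(1 − r) = (3.6376 − 0.75275×4.5706)/0.24725 = 0.7970 → z₀ = 2.219 ft
V₃ = V₁ · ln(z₃/z₀)/ln(z₁/z₀) = 12.3 × 5.5416/2.8405 = 23.9958 m/s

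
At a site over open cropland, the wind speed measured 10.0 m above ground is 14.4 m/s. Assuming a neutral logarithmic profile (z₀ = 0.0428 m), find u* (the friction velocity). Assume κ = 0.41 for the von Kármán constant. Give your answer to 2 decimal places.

u* ≈ 1.08 m/s

Log law: V(z) = (u*/κ) · ln(z/z₀) ⇒ u* = κ · V / ln(z/z₀)
u* = 0.41 × 14.4 / ln(10.0/0.0428) = 0.41 × 14.4 / 5.4538
   = 5.9040 / 5.4538 = 1.0825 m/s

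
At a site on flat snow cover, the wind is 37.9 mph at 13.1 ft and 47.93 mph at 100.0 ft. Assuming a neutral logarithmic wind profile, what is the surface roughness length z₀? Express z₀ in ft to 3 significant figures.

Log law: V(z) ∝ ln(z/z₀). With r = V₁/V₂ = 37.9/47.93 = 0.79074,
r · ln(z₂/z₀) = ln(z₁/z₀) ⇒ ln z₀ = (ln z₁ − r·ln z₂)/(1 − r)
ln z₀ = (2.57261 − 0.79074×4.60517) / 0.20926 = -5.1077
z₀ = exp(-5.1077) = 0.006050 ft

z₀ ≈ 0.00605 ft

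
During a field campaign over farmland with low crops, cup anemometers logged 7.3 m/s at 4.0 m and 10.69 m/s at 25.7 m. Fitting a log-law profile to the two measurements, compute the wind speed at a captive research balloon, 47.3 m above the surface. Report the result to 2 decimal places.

Log law: V ∝ ln(z/z₀). From the pair, with r = V₁/V₂ = 0.68288,
ln z₀ = (ln z₁ − r·ln z₂)/(1 − r) = (1.3863 − 0.68288×3.2465)/0.31712 = -2.6194 → z₀ = 0.07284 m
V₃ = V₁ · ln(z₃/z₀)/ln(z₁/z₀) = 7.3 × 6.4759/4.0057 = 11.8017 m/s

11.80 m/s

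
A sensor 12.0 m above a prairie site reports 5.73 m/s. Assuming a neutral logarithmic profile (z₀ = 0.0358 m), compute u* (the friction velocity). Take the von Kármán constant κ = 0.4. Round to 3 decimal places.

Log law: V(z) = (u*/κ) · ln(z/z₀) ⇒ u* = κ · V / ln(z/z₀)
u* = 0.4 × 5.73 / ln(12.0/0.0358) = 0.4 × 5.73 / 5.8147
   = 2.2920 / 5.8147 = 0.3942 m/s

u* ≈ 0.394 m/s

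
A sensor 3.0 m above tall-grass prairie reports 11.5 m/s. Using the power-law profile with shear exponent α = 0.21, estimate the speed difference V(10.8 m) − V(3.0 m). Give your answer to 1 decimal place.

Power law: V₂ = V₁ · (z₂/z₁)^α = 11.5 × (3.6000)^0.21 = 15.0495 m/s
ΔV = 15.0495 − 11.5 = 3.5495 m/s

3.5 m/s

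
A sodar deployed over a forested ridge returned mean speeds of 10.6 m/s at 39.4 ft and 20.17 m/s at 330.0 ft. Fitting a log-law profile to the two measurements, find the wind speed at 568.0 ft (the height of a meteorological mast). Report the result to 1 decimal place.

22.6 m/s

Log law: V ∝ ln(z/z₀). From the pair, with r = V₁/V₂ = 0.52553,
ln z₀ = (ln z₁ − r·ln z₂)/(1 − r) = (3.6738 − 0.52553×5.7991)/0.47447 = 1.3197 → z₀ = 3.742 ft
V₃ = V₁ · ln(z₃/z₀)/ln(z₁/z₀) = 10.6 × 5.0224/2.3541 = 22.6152 m/s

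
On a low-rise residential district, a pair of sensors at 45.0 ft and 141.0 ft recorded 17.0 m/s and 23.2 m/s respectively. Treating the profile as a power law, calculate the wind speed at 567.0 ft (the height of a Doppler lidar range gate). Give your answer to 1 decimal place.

First find α: α = ln(V₂/V₁)/ln(z₂/z₁) = ln(23.2/17.0)/ln(141.0/45.0) = 0.31094/1.14210 = 0.2723
Extrapolate from 141.0 ft to 567.0 ft: V₃ = 23.2 × (567.0/141.0)^0.2723 = 23.2 × 1.4606 = 33.8866 m/s

33.9 m/s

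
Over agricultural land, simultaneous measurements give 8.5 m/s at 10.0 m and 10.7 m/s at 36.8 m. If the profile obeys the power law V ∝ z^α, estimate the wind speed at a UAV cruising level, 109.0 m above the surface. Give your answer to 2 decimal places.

First find α: α = ln(V₂/V₁)/ln(z₂/z₁) = ln(10.7/8.5)/ln(36.8/10.0) = 0.23018/1.30291 = 0.1767
Extrapolate from 36.8 m to 109.0 m: V₃ = 10.7 × (109.0/36.8)^0.1767 = 10.7 × 1.2115 = 12.9627 m/s

12.96 m/s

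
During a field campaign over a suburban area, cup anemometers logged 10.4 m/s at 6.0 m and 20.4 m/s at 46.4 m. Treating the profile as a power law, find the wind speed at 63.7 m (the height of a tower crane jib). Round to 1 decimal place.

First find α: α = ln(V₂/V₁)/ln(z₂/z₁) = ln(20.4/10.4)/ln(46.4/6.0) = 0.67373/2.04554 = 0.3294
Extrapolate from 46.4 m to 63.7 m: V₃ = 20.4 × (63.7/46.4)^0.3294 = 20.4 × 1.1100 = 22.6442 m/s

22.6 m/s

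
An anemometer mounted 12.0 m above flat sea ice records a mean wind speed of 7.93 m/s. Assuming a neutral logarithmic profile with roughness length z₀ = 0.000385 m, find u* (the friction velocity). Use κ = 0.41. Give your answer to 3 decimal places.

u* ≈ 0.314 m/s

Log law: V(z) = (u*/κ) · ln(z/z₀) ⇒ u* = κ · V / ln(z/z₀)
u* = 0.41 × 7.93 / ln(12.0/0.000385) = 0.41 × 7.93 / 10.3472
   = 3.2513 / 10.3472 = 0.3142 m/s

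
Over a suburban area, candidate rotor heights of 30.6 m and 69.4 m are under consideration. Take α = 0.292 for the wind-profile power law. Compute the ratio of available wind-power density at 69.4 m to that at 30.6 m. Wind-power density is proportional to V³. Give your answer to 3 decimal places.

Speed ratio: V_B/V_A = (z_B/z_A)^α = (69.4/30.6)^0.292 = (2.2680)^0.292 = 1.27012
Power-density ratio: P_B/P_A = (V_B/V_A)³ = (1.27012)³ = 2.04899

2.049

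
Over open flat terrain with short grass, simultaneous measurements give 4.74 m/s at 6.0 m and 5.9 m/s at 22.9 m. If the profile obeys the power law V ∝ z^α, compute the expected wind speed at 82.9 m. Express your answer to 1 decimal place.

7.3 m/s

First find α: α = ln(V₂/V₁)/ln(z₂/z₁) = ln(5.9/4.74)/ln(22.9/6.0) = 0.21892/1.33938 = 0.1634
Extrapolate from 22.9 m to 82.9 m: V₃ = 5.9 × (82.9/22.9)^0.1634 = 5.9 × 1.2340 = 7.2807 m/s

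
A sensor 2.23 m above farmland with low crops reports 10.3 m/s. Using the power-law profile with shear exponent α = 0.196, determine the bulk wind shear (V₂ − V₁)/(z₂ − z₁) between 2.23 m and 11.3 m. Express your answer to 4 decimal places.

Power law: V₂ = V₁ · (z₂/z₁)^α = 10.3 × (5.0673)^0.196 = 14.1571 m/s
ΔV/Δz = (14.1571 − 10.3)/(11.3 − 2.23) = 3.8571/9.0700 = 0.42525 m/s/m

0.4253 m/s/m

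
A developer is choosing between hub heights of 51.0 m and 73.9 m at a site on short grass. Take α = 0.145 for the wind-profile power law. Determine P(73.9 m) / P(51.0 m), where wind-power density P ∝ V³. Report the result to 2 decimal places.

Speed ratio: V_B/V_A = (z_B/z_A)^α = (73.9/51.0)^0.145 = (1.4490)^0.145 = 1.05525
Power-density ratio: P_B/P_A = (V_B/V_A)³ = (1.05525)³ = 1.17508

1.18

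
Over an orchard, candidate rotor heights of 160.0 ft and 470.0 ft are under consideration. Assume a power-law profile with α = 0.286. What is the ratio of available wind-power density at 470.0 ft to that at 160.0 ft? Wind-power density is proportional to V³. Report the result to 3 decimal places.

2.521

Speed ratio: V_B/V_A = (z_B/z_A)^α = (470.0/160.0)^0.286 = (2.9375)^0.286 = 1.36095
Power-density ratio: P_B/P_A = (V_B/V_A)³ = (1.36095)³ = 2.52072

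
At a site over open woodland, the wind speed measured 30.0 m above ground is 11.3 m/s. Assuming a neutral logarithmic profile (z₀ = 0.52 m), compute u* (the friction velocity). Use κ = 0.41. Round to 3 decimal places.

u* ≈ 1.143 m/s

Log law: V(z) = (u*/κ) · ln(z/z₀) ⇒ u* = κ · V / ln(z/z₀)
u* = 0.41 × 11.3 / ln(30.0/0.52) = 0.41 × 11.3 / 4.0551
   = 4.6330 / 4.0551 = 1.1425 m/s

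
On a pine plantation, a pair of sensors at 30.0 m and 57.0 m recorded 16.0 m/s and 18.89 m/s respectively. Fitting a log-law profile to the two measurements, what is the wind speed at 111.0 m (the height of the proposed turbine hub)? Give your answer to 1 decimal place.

Log law: V ∝ ln(z/z₀). From the pair, with r = V₁/V₂ = 0.84701,
ln z₀ = (ln z₁ − r·ln z₂)/(1 − r) = (3.4012 − 0.84701×4.0431)/0.15299 = -0.1523 → z₀ = 0.8587 m
V₃ = V₁ · ln(z₃/z₀)/ln(z₁/z₀) = 16.0 × 4.8618/3.5535 = 21.8909 m/s

21.9 m/s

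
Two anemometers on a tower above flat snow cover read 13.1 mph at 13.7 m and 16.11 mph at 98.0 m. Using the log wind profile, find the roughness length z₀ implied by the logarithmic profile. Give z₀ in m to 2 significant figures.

z₀ ≈ 0.0026 m

Log law: V(z) ∝ ln(z/z₀). With r = V₁/V₂ = 13.1/16.11 = 0.81316,
r · ln(z₂/z₀) = ln(z₁/z₀) ⇒ ln z₀ = (ln z₁ − r·ln z₂)/(1 − r)
ln z₀ = (2.61740 − 0.81316×4.58497) / 0.18684 = -5.9458
z₀ = exp(-5.9458) = 0.002617 m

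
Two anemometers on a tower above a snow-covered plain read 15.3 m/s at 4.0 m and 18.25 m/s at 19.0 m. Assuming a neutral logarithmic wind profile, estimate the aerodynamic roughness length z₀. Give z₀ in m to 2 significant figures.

z₀ ≈ 0.0012 m

Log law: V(z) ∝ ln(z/z₀). With r = V₁/V₂ = 15.3/18.25 = 0.83836,
r · ln(z₂/z₀) = ln(z₁/z₀) ⇒ ln z₀ = (ln z₁ − r·ln z₂)/(1 − r)
ln z₀ = (1.38629 − 0.83836×2.94444) / 0.16164 = -6.6949
z₀ = exp(-6.6949) = 0.001237 m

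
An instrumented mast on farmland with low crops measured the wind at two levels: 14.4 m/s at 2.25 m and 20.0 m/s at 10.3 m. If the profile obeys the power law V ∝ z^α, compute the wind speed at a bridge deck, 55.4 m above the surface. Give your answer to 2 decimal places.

First find α: α = ln(V₂/V₁)/ln(z₂/z₁) = ln(20.0/14.4)/ln(10.3/2.25) = 0.32850/1.52121 = 0.2159
Extrapolate from 10.3 m to 55.4 m: V₃ = 20.0 × (55.4/10.3)^0.2159 = 20.0 × 1.4381 = 28.7619 m/s

28.76 m/s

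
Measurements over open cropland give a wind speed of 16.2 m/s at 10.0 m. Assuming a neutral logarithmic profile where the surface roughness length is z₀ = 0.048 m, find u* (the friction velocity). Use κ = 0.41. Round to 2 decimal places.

u* ≈ 1.24 m/s

Log law: V(z) = (u*/κ) · ln(z/z₀) ⇒ u* = κ · V / ln(z/z₀)
u* = 0.41 × 16.2 / ln(10.0/0.048) = 0.41 × 16.2 / 5.3391
   = 6.6420 / 5.3391 = 1.2440 m/s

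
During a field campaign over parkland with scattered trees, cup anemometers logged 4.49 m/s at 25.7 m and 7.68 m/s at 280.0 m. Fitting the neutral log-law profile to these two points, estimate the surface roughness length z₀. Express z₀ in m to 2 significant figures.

Log law: V(z) ∝ ln(z/z₀). With r = V₁/V₂ = 4.49/7.68 = 0.58464,
r · ln(z₂/z₀) = ln(z₁/z₀) ⇒ ln z₀ = (ln z₁ − r·ln z₂)/(1 − r)
ln z₀ = (3.24649 − 0.58464×5.63479) / 0.41536 = -0.1151
z₀ = exp(-0.1151) = 0.8913 m

z₀ ≈ 0.89 m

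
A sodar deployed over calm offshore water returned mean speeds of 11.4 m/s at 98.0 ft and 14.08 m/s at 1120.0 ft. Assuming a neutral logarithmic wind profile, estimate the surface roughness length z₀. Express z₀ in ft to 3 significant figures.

Log law: V(z) ∝ ln(z/z₀). With r = V₁/V₂ = 11.4/14.08 = 0.80966,
r · ln(z₂/z₀) = ln(z₁/z₀) ⇒ ln z₀ = (ln z₁ − r·ln z₂)/(1 − r)
ln z₀ = (4.58497 − 0.80966×7.02108) / 0.19034 = -5.7776
z₀ = exp(-5.7776) = 0.003096 ft

z₀ ≈ 0.00310 ft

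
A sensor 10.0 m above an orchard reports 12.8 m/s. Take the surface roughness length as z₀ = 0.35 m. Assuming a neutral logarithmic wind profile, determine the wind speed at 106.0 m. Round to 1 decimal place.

21.8 m/s

Log law: V(z) ∝ ln(z/z₀), so V₂/V₁ = ln(z₂/z₀) / ln(z₁/z₀).
ln(106.0/0.35) = 5.7133, ln(10.0/0.35) = 3.3524
V₂ = 12.8 × 5.7133/3.3524 = 12.8 × 1.7042 = 21.8141 m/s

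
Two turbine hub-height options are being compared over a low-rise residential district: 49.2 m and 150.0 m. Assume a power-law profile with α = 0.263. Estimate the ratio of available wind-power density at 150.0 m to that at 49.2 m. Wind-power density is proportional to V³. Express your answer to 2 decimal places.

Speed ratio: V_B/V_A = (z_B/z_A)^α = (150.0/49.2)^0.263 = (3.0488)^0.263 = 1.34068
Power-density ratio: P_B/P_A = (V_B/V_A)³ = (1.34068)³ = 2.40977

2.41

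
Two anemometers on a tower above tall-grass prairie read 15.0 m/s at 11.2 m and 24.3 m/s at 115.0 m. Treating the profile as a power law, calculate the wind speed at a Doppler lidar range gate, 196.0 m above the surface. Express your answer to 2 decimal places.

First find α: α = ln(V₂/V₁)/ln(z₂/z₁) = ln(24.3/15.0)/ln(115.0/11.2) = 0.48243/2.32902 = 0.2071
Extrapolate from 115.0 m to 196.0 m: V₃ = 24.3 × (196.0/115.0)^0.2071 = 24.3 × 1.1168 = 27.1375 m/s

27.14 m/s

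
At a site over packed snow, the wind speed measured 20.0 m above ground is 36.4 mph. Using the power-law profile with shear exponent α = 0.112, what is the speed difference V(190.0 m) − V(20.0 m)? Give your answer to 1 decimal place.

Power law: V₂ = V₁ · (z₂/z₁)^α = 36.4 × (9.5000)^0.112 = 46.8389 mph
ΔV = 46.8389 − 36.4 = 10.4389 mph

10.4 mph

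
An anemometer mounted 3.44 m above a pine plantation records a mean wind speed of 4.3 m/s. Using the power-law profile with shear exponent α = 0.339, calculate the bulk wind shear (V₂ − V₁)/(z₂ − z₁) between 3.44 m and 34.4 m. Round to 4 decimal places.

0.1643 m/s/m

Power law: V₂ = V₁ · (z₂/z₁)^α = 4.3 × (10.0000)^0.339 = 9.3857 m/s
ΔV/Δz = (9.3857 − 4.3)/(34.4 − 3.44) = 5.0857/30.9600 = 0.16427 m/s/m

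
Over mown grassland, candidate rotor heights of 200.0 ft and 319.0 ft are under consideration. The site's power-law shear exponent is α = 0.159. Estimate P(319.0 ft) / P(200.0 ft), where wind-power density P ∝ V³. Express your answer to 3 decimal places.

1.249

Speed ratio: V_B/V_A = (z_B/z_A)^α = (319.0/200.0)^0.159 = (1.5950)^0.159 = 1.07706
Power-density ratio: P_B/P_A = (V_B/V_A)³ = (1.07706)³ = 1.24944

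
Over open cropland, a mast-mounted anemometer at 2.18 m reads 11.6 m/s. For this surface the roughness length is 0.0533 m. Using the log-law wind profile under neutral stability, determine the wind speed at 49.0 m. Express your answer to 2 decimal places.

21.33 m/s

Log law: V(z) ∝ ln(z/z₀), so V₂/V₁ = ln(z₂/z₀) / ln(z₁/z₀).
ln(49.0/0.0533) = 6.8236, ln(2.18/0.0533) = 3.7111
V₂ = 11.6 × 6.8236/3.7111 = 11.6 × 1.8387 = 21.3288 m/s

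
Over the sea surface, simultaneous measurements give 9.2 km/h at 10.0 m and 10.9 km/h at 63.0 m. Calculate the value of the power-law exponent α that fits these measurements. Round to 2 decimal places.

α ≈ 0.09

Power law: V₂/V₁ = (z₂/z₁)^α ⇒ α = ln(V₂/V₁) / ln(z₂/z₁)
α = ln(10.9/9.2) / ln(63.0/10.0) = ln(1.1848) / ln(6.3000)
  = 0.16956 / 1.84055 = 0.09212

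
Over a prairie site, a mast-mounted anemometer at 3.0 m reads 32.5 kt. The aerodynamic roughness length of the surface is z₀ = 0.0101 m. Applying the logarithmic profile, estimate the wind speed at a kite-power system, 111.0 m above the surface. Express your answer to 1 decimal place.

53.1 kt

Log law: V(z) ∝ ln(z/z₀), so V₂/V₁ = ln(z₂/z₀) / ln(z₁/z₀).
ln(111.0/0.0101) = 9.3048, ln(3.0/0.0101) = 5.6938
V₂ = 32.5 × 9.3048/5.6938 = 32.5 × 1.6342 = 53.1109 kt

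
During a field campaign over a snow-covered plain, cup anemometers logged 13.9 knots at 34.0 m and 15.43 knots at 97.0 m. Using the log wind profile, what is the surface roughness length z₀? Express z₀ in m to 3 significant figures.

z₀ ≈ 0.00248 m

Log law: V(z) ∝ ln(z/z₀). With r = V₁/V₂ = 13.9/15.43 = 0.90084,
r · ln(z₂/z₀) = ln(z₁/z₀) ⇒ ln z₀ = (ln z₁ − r·ln z₂)/(1 − r)
ln z₀ = (3.52636 − 0.90084×4.57471) / 0.09916 = -5.9979
z₀ = exp(-5.9979) = 0.002484 m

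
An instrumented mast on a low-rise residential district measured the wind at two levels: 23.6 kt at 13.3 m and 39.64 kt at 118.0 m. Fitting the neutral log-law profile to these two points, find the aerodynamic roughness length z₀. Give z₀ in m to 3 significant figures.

Log law: V(z) ∝ ln(z/z₀). With r = V₁/V₂ = 23.6/39.64 = 0.59536,
r · ln(z₂/z₀) = ln(z₁/z₀) ⇒ ln z₀ = (ln z₁ − r·ln z₂)/(1 − r)
ln z₀ = (2.58776 − 0.59536×4.77068) / 0.40464 = -0.6240
z₀ = exp(-0.6240) = 0.5358 m

z₀ ≈ 0.536 m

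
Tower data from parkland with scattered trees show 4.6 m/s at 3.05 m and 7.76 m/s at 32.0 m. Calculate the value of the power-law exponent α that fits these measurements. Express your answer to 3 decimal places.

α ≈ 0.222

Power law: V₂/V₁ = (z₂/z₁)^α ⇒ α = ln(V₂/V₁) / ln(z₂/z₁)
α = ln(7.76/4.6) / ln(32.0/3.05) = ln(1.6870) / ln(10.4918)
  = 0.52293 / 2.35059 = 0.22247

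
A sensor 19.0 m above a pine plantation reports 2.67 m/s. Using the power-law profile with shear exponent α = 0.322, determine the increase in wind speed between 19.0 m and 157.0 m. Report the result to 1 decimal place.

2.6 m/s

Power law: V₂ = V₁ · (z₂/z₁)^α = 2.67 × (8.2632)^0.322 = 5.2703 m/s
ΔV = 5.2703 − 2.67 = 2.6003 m/s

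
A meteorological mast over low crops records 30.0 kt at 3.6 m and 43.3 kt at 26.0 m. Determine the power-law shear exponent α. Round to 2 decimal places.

Power law: V₂/V₁ = (z₂/z₁)^α ⇒ α = ln(V₂/V₁) / ln(z₂/z₁)
α = ln(43.3/30.0) / ln(26.0/3.6) = ln(1.4433) / ln(7.2222)
  = 0.36696 / 1.97716 = 0.18560

α ≈ 0.19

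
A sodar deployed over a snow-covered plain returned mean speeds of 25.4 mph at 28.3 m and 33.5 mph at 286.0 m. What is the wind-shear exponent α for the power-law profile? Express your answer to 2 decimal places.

Power law: V₂/V₁ = (z₂/z₁)^α ⇒ α = ln(V₂/V₁) / ln(z₂/z₁)
α = ln(33.5/25.4) / ln(286.0/28.3) = ln(1.3189) / ln(10.1060)
  = 0.27680 / 2.31313 = 0.11966

α ≈ 0.12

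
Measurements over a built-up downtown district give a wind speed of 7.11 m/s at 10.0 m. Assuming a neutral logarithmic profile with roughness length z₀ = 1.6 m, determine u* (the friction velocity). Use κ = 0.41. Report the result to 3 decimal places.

u* ≈ 1.591 m/s

Log law: V(z) = (u*/κ) · ln(z/z₀) ⇒ u* = κ · V / ln(z/z₀)
u* = 0.41 × 7.11 / ln(10.0/1.6) = 0.41 × 7.11 / 1.8326
   = 2.9151 / 1.8326 = 1.5907 m/s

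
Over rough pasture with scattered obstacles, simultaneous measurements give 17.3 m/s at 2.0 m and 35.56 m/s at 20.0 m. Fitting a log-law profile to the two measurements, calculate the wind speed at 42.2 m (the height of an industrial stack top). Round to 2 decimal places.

Log law: V ∝ ln(z/z₀). From the pair, with r = V₁/V₂ = 0.48650,
ln z₀ = (ln z₁ − r·ln z₂)/(1 − r) = (0.6931 − 0.48650×2.9957)/0.51350 = -1.4884 → z₀ = 0.2257 m
V₃ = V₁ · ln(z₃/z₀)/ln(z₁/z₀) = 17.3 × 5.2308/2.1815 = 41.4814 m/s

41.48 m/s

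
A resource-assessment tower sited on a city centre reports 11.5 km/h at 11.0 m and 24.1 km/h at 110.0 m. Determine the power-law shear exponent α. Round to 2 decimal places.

Power law: V₂/V₁ = (z₂/z₁)^α ⇒ α = ln(V₂/V₁) / ln(z₂/z₁)
α = ln(24.1/11.5) / ln(110.0/11.0) = ln(2.0957) / ln(10.0000)
  = 0.73986 / 2.30259 = 0.32132

α ≈ 0.32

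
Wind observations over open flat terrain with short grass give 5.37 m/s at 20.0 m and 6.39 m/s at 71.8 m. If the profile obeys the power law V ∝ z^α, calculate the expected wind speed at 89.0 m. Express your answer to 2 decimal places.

6.58 m/s

First find α: α = ln(V₂/V₁)/ln(z₂/z₁) = ln(6.39/5.37)/ln(71.8/20.0) = 0.17391/1.27815 = 0.1361
Extrapolate from 71.8 m to 89.0 m: V₃ = 6.39 × (89.0/71.8)^0.1361 = 6.39 × 1.0297 = 6.5795 m/s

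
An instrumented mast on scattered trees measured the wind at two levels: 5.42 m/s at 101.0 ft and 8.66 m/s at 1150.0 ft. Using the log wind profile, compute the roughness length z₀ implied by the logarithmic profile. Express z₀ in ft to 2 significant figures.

z₀ ≈ 1.7 ft

Log law: V(z) ∝ ln(z/z₀). With r = V₁/V₂ = 5.42/8.66 = 0.62587,
r · ln(z₂/z₀) = ln(z₁/z₀) ⇒ ln z₀ = (ln z₁ − r·ln z₂)/(1 − r)
ln z₀ = (4.61512 − 0.62587×7.04752) / 0.37413 = 0.5461
z₀ = exp(0.5461) = 1.727 ft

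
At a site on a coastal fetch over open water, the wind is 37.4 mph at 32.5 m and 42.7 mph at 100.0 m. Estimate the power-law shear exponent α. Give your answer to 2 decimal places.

Power law: V₂/V₁ = (z₂/z₁)^α ⇒ α = ln(V₂/V₁) / ln(z₂/z₁)
α = ln(42.7/37.4) / ln(100.0/32.5) = ln(1.1417) / ln(3.0769)
  = 0.13253 / 1.12393 = 0.11791

α ≈ 0.12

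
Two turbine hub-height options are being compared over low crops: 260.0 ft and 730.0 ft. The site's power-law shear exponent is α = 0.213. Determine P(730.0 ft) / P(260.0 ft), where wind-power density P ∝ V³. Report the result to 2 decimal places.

1.93

Speed ratio: V_B/V_A = (z_B/z_A)^α = (730.0/260.0)^0.213 = (2.8077)^0.213 = 1.24594
Power-density ratio: P_B/P_A = (V_B/V_A)³ = (1.24594)³ = 1.93417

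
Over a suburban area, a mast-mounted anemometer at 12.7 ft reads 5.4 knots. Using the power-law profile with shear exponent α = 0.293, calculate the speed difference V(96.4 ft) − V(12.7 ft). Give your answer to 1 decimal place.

4.4 knots

Power law: V₂ = V₁ · (z₂/z₁)^α = 5.4 × (7.5906)^0.293 = 9.7794 knots
ΔV = 9.7794 − 5.4 = 4.3794 knots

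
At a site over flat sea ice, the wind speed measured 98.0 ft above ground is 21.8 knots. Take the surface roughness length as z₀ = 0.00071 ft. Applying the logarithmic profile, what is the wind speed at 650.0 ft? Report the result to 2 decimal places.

Log law: V(z) ∝ ln(z/z₀), so V₂/V₁ = ln(z₂/z₀) / ln(z₁/z₀).
ln(650.0/0.00071) = 13.7272, ln(98.0/0.00071) = 11.8352
V₂ = 21.8 × 13.7272/11.8352 = 21.8 × 1.1599 = 25.2850 knots

25.28 knots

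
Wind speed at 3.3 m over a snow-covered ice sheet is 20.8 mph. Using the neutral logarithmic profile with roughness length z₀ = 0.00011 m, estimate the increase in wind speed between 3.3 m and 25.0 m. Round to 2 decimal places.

Log law: V₂ = V₁ · ln(z₂/z₀)/ln(z₁/z₀) = 20.8 × 12.3339/10.3090 = 24.8857 mph
ΔV = 24.8857 − 20.8 = 4.0857 mph

4.09 mph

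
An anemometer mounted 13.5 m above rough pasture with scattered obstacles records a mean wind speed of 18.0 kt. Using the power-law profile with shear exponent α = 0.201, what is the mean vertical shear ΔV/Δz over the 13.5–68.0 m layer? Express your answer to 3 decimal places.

Power law: V₂ = V₁ · (z₂/z₁)^α = 18.0 × (5.0370)^0.201 = 24.9121 kt
ΔV/Δz = (24.9121 − 18.0)/(68.0 − 13.5) = 6.9121/54.5000 = 0.12683 kt/m

0.127 kt/m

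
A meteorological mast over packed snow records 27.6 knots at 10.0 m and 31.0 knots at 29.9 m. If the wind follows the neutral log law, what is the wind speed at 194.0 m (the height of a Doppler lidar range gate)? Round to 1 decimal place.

36.8 knots

Log law: V ∝ ln(z/z₀). From the pair, with r = V₁/V₂ = 0.89032,
ln z₀ = (ln z₁ − r·ln z₂)/(1 − r) = (2.3026 − 0.89032×3.3979)/0.10968 = -6.5885 → z₀ = 0.001376 m
V₃ = V₁ · ln(z₃/z₀)/ln(z₁/z₀) = 27.6 × 11.8563/8.8910 = 36.8049 knots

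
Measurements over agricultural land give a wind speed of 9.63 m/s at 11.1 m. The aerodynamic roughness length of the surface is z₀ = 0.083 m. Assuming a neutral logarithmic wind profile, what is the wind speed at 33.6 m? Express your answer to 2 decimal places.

11.81 m/s

Log law: V(z) ∝ ln(z/z₀), so V₂/V₁ = ln(z₂/z₀) / ln(z₁/z₀).
ln(33.6/0.083) = 6.0034, ln(11.1/0.083) = 4.8959
V₂ = 9.63 × 6.0034/4.8959 = 9.63 × 1.2262 = 11.8086 m/s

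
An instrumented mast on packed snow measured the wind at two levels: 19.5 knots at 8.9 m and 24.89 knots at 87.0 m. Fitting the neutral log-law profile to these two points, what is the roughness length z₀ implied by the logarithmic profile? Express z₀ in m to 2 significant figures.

Log law: V(z) ∝ ln(z/z₀). With r = V₁/V₂ = 19.5/24.89 = 0.78345,
r · ln(z₂/z₀) = ln(z₁/z₀) ⇒ ln z₀ = (ln z₁ − r·ln z₂)/(1 − r)
ln z₀ = (2.18605 − 0.78345×4.46591) / 0.21655 = -6.0620
z₀ = exp(-6.0620) = 0.002330 m

z₀ ≈ 0.0023 m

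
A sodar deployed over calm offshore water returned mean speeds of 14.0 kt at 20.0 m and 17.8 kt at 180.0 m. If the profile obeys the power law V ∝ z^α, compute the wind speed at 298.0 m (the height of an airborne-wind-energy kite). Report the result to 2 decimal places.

18.81 kt

First find α: α = ln(V₂/V₁)/ln(z₂/z₁) = ln(17.8/14.0)/ln(180.0/20.0) = 0.24014/2.19722 = 0.1093
Extrapolate from 180.0 m to 298.0 m: V₃ = 17.8 × (298.0/180.0)^0.1093 = 17.8 × 1.0566 = 18.8083 kt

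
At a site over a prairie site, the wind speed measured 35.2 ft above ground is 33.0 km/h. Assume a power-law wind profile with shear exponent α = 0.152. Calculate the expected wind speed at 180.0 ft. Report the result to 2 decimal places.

42.29 km/h

Power-law profile: V₂ = V₁ · (z₂/z₁)^α
V₂ = 33.0 × (180.0/35.2)^0.152 = 33.0 × (5.1136)^0.152
    = 33.0 × 1.2815 = 42.2903 km/h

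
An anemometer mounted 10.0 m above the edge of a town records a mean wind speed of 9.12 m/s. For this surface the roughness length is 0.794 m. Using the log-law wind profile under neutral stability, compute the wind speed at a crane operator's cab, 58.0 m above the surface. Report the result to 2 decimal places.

15.45 m/s

Log law: V(z) ∝ ln(z/z₀), so V₂/V₁ = ln(z₂/z₀) / ln(z₁/z₀).
ln(58.0/0.794) = 4.2911, ln(10.0/0.794) = 2.5333
V₂ = 9.12 × 4.2911/2.5333 = 9.12 × 1.6939 = 15.4485 m/s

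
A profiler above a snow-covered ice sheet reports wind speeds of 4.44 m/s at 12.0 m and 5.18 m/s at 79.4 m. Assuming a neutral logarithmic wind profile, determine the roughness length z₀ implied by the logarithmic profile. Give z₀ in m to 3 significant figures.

Log law: V(z) ∝ ln(z/z₀). With r = V₁/V₂ = 4.44/5.18 = 0.85714,
r · ln(z₂/z₀) = ln(z₁/z₀) ⇒ ln z₀ = (ln z₁ − r·ln z₂)/(1 − r)
ln z₀ = (2.48491 − 0.85714×4.37450) / 0.14286 = -8.8526
z₀ = exp(-8.8526) = 0.0001430 m

z₀ ≈ 0.000143 m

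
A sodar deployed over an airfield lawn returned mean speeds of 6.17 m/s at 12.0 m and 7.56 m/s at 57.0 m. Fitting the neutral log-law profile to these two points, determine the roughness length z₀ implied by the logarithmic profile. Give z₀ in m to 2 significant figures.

Log law: V(z) ∝ ln(z/z₀). With r = V₁/V₂ = 6.17/7.56 = 0.81614,
r · ln(z₂/z₀) = ln(z₁/z₀) ⇒ ln z₀ = (ln z₁ − r·ln z₂)/(1 − r)
ln z₀ = (2.48491 − 0.81614×4.04305) / 0.18386 = -4.4315
z₀ = exp(-4.4315) = 0.01190 m

z₀ ≈ 0.012 m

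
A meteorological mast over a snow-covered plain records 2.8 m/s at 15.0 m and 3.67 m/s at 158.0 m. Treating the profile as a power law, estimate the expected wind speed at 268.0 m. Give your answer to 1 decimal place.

First find α: α = ln(V₂/V₁)/ln(z₂/z₁) = ln(3.67/2.8)/ln(158.0/15.0) = 0.27057/2.35454 = 0.1149
Extrapolate from 158.0 m to 268.0 m: V₃ = 3.67 × (268.0/158.0)^0.1149 = 3.67 × 1.0626 = 3.8997 m/s

3.9 m/s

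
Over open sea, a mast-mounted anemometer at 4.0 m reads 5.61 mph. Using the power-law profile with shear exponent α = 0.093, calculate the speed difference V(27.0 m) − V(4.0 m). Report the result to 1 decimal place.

Power law: V₂ = V₁ · (z₂/z₁)^α = 5.61 × (6.7500)^0.093 = 6.7002 mph
ΔV = 6.7002 − 5.61 = 1.0902 mph

1.1 mph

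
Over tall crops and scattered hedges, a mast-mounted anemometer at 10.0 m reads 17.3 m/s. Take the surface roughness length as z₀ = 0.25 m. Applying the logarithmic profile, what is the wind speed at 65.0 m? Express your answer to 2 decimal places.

Log law: V(z) ∝ ln(z/z₀), so V₂/V₁ = ln(z₂/z₀) / ln(z₁/z₀).
ln(65.0/0.25) = 5.5607, ln(10.0/0.25) = 3.6889
V₂ = 17.3 × 5.5607/3.6889 = 17.3 × 1.5074 = 26.0783 m/s

26.08 m/s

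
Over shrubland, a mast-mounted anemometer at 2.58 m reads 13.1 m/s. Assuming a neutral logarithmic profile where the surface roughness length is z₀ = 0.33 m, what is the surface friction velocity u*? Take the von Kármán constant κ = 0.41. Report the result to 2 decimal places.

Log law: V(z) = (u*/κ) · ln(z/z₀) ⇒ u* = κ · V / ln(z/z₀)
u* = 0.41 × 13.1 / ln(2.58/0.33) = 0.41 × 13.1 / 2.0565
   = 5.3710 / 2.0565 = 2.6118 m/s

u* ≈ 2.61 m/s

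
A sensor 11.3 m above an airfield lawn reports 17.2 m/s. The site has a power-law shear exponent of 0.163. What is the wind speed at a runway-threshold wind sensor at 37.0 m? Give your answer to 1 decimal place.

Power-law profile: V₂ = V₁ · (z₂/z₁)^α
V₂ = 17.2 × (37.0/11.3)^0.163 = 17.2 × (3.2743)^0.163
    = 17.2 × 1.2133 = 20.8686 m/s

20.9 m/s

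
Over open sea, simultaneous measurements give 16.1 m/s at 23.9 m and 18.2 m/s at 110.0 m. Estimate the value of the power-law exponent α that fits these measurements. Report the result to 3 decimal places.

Power law: V₂/V₁ = (z₂/z₁)^α ⇒ α = ln(V₂/V₁) / ln(z₂/z₁)
α = ln(18.2/16.1) / ln(110.0/23.9) = ln(1.1304) / ln(4.6025)
  = 0.12260 / 1.52660 = 0.08031

α ≈ 0.080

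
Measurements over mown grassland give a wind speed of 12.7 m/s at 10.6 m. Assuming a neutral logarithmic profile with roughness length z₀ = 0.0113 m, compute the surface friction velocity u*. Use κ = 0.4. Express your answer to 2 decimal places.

u* ≈ 0.74 m/s

Log law: V(z) = (u*/κ) · ln(z/z₀) ⇒ u* = κ · V / ln(z/z₀)
u* = 0.4 × 12.7 / ln(10.6/0.0113) = 0.4 × 12.7 / 6.8438
   = 5.0800 / 6.8438 = 0.7423 m/s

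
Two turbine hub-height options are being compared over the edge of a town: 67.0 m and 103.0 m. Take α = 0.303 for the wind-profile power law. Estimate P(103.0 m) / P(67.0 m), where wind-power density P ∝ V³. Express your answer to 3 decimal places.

1.478

Speed ratio: V_B/V_A = (z_B/z_A)^α = (103.0/67.0)^0.303 = (1.5373)^0.303 = 1.13917
Power-density ratio: P_B/P_A = (V_B/V_A)³ = (1.13917)³ = 1.47832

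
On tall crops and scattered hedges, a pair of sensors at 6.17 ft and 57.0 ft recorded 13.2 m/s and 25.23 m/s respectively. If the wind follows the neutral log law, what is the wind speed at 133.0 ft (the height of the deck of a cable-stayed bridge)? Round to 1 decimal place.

Log law: V ∝ ln(z/z₀). From the pair, with r = V₁/V₂ = 0.52319,
ln z₀ = (ln z₁ − r·ln z₂)/(1 − r) = (1.8197 − 0.52319×4.0431)/0.47681 = -0.6199 → z₀ = 0.5380 ft
V₃ = V₁ · ln(z₃/z₀)/ln(z₁/z₀) = 13.2 × 5.5102/2.4396 = 29.8145 m/s

29.8 m/s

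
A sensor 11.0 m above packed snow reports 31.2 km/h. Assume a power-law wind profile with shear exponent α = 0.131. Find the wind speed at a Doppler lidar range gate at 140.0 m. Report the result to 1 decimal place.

43.5 km/h

Power-law profile: V₂ = V₁ · (z₂/z₁)^α
V₂ = 31.2 × (140.0/11.0)^0.131 = 31.2 × (12.7273)^0.131
    = 31.2 × 1.3955 = 43.5386 km/h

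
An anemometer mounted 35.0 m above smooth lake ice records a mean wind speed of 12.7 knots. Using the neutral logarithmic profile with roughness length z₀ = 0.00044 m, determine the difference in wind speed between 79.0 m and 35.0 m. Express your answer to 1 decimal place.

Log law: V₂ = V₁ · ln(z₂/z₀)/ln(z₁/z₀) = 12.7 × 12.0982/11.2841 = 13.6163 knots
ΔV = 13.6163 − 12.7 = 0.9163 knots

0.9 knots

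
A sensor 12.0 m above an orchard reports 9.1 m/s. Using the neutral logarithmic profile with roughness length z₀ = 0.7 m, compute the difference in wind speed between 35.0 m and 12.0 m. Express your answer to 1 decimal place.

3.4 m/s

Log law: V₂ = V₁ · ln(z₂/z₀)/ln(z₁/z₀) = 9.1 × 3.9120/2.8416 = 12.5280 m/s
ΔV = 12.5280 − 9.1 = 3.4280 m/s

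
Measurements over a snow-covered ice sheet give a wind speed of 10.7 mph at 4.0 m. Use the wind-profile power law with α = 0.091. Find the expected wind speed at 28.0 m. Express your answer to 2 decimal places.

Power-law profile: V₂ = V₁ · (z₂/z₁)^α
V₂ = 10.7 × (28.0/4.0)^0.091 = 10.7 × (7.0000)^0.091
    = 10.7 × 1.1937 = 12.7728 mph

12.77 mph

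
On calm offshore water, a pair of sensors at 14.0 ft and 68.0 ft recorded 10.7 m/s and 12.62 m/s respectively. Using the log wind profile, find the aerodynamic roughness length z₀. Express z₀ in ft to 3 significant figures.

z₀ ≈ 0.00209 ft

Log law: V(z) ∝ ln(z/z₀). With r = V₁/V₂ = 10.7/12.62 = 0.84786,
r · ln(z₂/z₀) = ln(z₁/z₀) ⇒ ln z₀ = (ln z₁ − r·ln z₂)/(1 − r)
ln z₀ = (2.63906 − 0.84786×4.21951) / 0.15214 = -6.1687
z₀ = exp(-6.1687) = 0.002094 ft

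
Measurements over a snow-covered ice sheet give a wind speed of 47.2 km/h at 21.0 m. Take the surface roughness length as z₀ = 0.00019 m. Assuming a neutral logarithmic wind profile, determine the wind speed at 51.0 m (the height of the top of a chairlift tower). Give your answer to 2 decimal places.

50.81 km/h

Log law: V(z) ∝ ln(z/z₀), so V₂/V₁ = ln(z₂/z₀) / ln(z₁/z₀).
ln(51.0/0.00019) = 12.5003, ln(21.0/0.00019) = 11.6130
V₂ = 47.2 × 12.5003/11.6130 = 47.2 × 1.0764 = 50.8064 km/h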